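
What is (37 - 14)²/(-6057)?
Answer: -529/6057 ≈ -0.087337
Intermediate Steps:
(37 - 14)²/(-6057) = 23²*(-1/6057) = 529*(-1/6057) = -529/6057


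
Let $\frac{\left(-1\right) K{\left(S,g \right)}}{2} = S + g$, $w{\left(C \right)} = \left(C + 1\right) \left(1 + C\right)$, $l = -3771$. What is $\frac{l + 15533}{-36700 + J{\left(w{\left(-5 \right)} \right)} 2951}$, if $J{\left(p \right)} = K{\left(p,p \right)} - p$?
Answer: $- \frac{5881}{136390} \approx -0.043119$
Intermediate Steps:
$w{\left(C \right)} = \left(1 + C\right)^{2}$ ($w{\left(C \right)} = \left(1 + C\right) \left(1 + C\right) = \left(1 + C\right)^{2}$)
$K{\left(S,g \right)} = - 2 S - 2 g$ ($K{\left(S,g \right)} = - 2 \left(S + g\right) = - 2 S - 2 g$)
$J{\left(p \right)} = - 5 p$ ($J{\left(p \right)} = \left(- 2 p - 2 p\right) - p = - 4 p - p = - 5 p$)
$\frac{l + 15533}{-36700 + J{\left(w{\left(-5 \right)} \right)} 2951} = \frac{-3771 + 15533}{-36700 + - 5 \left(1 - 5\right)^{2} \cdot 2951} = \frac{11762}{-36700 + - 5 \left(-4\right)^{2} \cdot 2951} = \frac{11762}{-36700 + \left(-5\right) 16 \cdot 2951} = \frac{11762}{-36700 - 236080} = \frac{11762}{-272780} = 11762 \left(- \frac{1}{272780}\right) = - \frac{5881}{136390}$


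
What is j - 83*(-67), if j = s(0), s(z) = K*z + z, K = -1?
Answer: 5561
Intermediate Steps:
s(z) = 0 (s(z) = -z + z = 0)
j = 0
j - 83*(-67) = 0 - 83*(-67) = 0 + 5561 = 5561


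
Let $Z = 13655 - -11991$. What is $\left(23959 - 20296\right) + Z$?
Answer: $29309$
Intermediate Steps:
$Z = 25646$ ($Z = 13655 + 11991 = 25646$)
$\left(23959 - 20296\right) + Z = \left(23959 - 20296\right) + 25646 = 3663 + 25646 = 29309$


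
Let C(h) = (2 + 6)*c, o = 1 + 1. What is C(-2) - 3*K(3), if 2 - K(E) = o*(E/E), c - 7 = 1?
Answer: 64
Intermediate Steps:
o = 2
c = 8 (c = 7 + 1 = 8)
K(E) = 0 (K(E) = 2 - 2*E/E = 2 - 2 = 0)
C(h) = 64 (C(h) = (2 + 6)*8 = 8*8 = 64)
C(-2) - 3*K(3) = 64 - 3*0 = 64 + 0 = 64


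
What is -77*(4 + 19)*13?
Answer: -23023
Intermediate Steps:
-77*(4 + 19)*13 = -1771*13 = -77*299 = -23023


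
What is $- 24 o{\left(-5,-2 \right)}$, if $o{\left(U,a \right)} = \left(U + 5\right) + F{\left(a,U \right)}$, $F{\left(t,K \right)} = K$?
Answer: $120$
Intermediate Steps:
$o{\left(U,a \right)} = 5 + 2 U$ ($o{\left(U,a \right)} = \left(U + 5\right) + U = \left(5 + U\right) + U = 5 + 2 U$)
$- 24 o{\left(-5,-2 \right)} = - 24 \left(5 + 2 \left(-5\right)\right) = - 24 \left(5 - 10\right) = \left(-24\right) \left(-5\right) = 120$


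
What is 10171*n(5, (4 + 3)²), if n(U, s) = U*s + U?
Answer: 2542750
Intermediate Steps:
n(U, s) = U + U*s
10171*n(5, (4 + 3)²) = 10171*(5*(1 + (4 + 3)²)) = 10171*(5*(1 + 7²)) = 10171*(5*(1 + 49)) = 10171*(5*50) = 10171*250 = 2542750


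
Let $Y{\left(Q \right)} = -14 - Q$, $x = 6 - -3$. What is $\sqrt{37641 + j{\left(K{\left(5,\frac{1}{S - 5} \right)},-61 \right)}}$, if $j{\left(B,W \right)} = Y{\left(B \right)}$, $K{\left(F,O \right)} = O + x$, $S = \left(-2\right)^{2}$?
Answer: $\sqrt{37619} \approx 193.96$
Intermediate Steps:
$x = 9$ ($x = 6 + 3 = 9$)
$S = 4$
$K{\left(F,O \right)} = 9 + O$ ($K{\left(F,O \right)} = O + 9 = 9 + O$)
$j{\left(B,W \right)} = -14 - B$
$\sqrt{37641 + j{\left(K{\left(5,\frac{1}{S - 5} \right)},-61 \right)}} = \sqrt{37641 - \left(23 + \frac{1}{4 - 5}\right)} = \sqrt{37641 - 22} = \sqrt{37619}$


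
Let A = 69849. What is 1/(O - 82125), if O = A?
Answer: -1/12276 ≈ -8.1460e-5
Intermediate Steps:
O = 69849
1/(O - 82125) = 1/(69849 - 82125) = 1/(-12276) = -1/12276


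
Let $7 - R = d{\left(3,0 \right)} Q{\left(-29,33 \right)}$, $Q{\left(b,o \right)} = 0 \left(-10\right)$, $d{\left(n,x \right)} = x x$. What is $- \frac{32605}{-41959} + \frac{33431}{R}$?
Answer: $\frac{1402959564}{293713} \approx 4776.6$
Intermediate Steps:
$d{\left(n,x \right)} = x^{2}$
$Q{\left(b,o \right)} = 0$
$R = 7$ ($R = 7 - 0^{2} \cdot 0 = 7 - 0 \cdot 0 = 7 - 0 = 7 + 0 = 7$)
$- \frac{32605}{-41959} + \frac{33431}{R} = - \frac{32605}{-41959} + \frac{33431}{7} = \left(-32605\right) \left(- \frac{1}{41959}\right) + 33431 \cdot \frac{1}{7} = \frac{32605}{41959} + \frac{33431}{7} = \frac{1402959564}{293713}$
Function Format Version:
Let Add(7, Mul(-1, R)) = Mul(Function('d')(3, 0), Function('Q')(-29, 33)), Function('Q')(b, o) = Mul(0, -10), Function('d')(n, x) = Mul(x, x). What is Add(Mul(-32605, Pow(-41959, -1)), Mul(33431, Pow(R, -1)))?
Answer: Rational(1402959564, 293713) ≈ 4776.6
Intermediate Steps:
Function('d')(n, x) = Pow(x, 2)
Function('Q')(b, o) = 0
R = 7 (R = Add(7, Mul(-1, Mul(Pow(0, 2), 0))) = Add(7, Mul(-1, Mul(0, 0))) = Add(7, Mul(-1, 0)) = Add(7, 0) = 7)
Add(Mul(-32605, Pow(-41959, -1)), Mul(33431, Pow(R, -1))) = Add(Mul(-32605, Pow(-41959, -1)), Mul(33431, Pow(7, -1))) = Add(Mul(-32605, Rational(-1, 41959)), Mul(33431, Rational(1, 7))) = Add(Rational(32605, 41959), Rational(33431, 7)) = Rational(1402959564, 293713)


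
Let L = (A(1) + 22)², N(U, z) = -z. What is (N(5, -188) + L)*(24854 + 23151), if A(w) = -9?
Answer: 17137785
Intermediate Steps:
L = 169 (L = (-9 + 22)² = 13² = 169)
(N(5, -188) + L)*(24854 + 23151) = (-1*(-188) + 169)*(24854 + 23151) = (188 + 169)*48005 = 357*48005 = 17137785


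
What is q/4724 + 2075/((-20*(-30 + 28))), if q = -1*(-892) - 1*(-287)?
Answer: 492473/9448 ≈ 52.125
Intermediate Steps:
q = 1179 (q = 892 + 287 = 1179)
q/4724 + 2075/((-20*(-30 + 28))) = 1179/4724 + 2075/((-20*(-30 + 28))) = 1179*(1/4724) + 2075/((-20*(-2))) = 1179/4724 + 2075/40 = 1179/4724 + 2075*(1/40) = 1179/4724 + 415/8 = 492473/9448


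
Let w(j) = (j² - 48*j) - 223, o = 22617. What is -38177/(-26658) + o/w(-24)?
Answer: 94340053/5731470 ≈ 16.460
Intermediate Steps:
w(j) = -223 + j² - 48*j
-38177/(-26658) + o/w(-24) = -38177/(-26658) + 22617/(-223 + (-24)² - 48*(-24)) = -38177*(-1/26658) + 22617/(-223 + 576 + 1152) = 38177/26658 + 22617/1505 = 38177/26658 + 22617*(1/1505) = 38177/26658 + 3231/215 = 94340053/5731470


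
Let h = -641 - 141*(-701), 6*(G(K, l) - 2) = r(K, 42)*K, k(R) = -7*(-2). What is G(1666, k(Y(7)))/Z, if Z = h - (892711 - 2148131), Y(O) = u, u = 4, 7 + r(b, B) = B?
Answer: 29161/4060860 ≈ 0.0071810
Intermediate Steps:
r(b, B) = -7 + B
Y(O) = 4
k(R) = 14
G(K, l) = 2 + 35*K/6 (G(K, l) = 2 + ((-7 + 42)*K)/6 = 2 + (35*K)/6 = 2 + 35*K/6)
h = 98200 (h = -641 + 98841 = 98200)
Z = 1353620 (Z = 98200 - (892711 - 2148131) = 98200 - 1*(-1255420) = 98200 + 1255420 = 1353620)
G(1666, k(Y(7)))/Z = (2 + (35/6)*1666)/1353620 = (2 + 29155/3)*(1/1353620) = (29161/3)*(1/1353620) = 29161/4060860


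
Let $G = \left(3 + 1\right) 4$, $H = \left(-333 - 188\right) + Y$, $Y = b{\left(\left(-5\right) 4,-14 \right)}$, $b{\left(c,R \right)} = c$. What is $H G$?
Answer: $-8656$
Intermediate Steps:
$Y = -20$ ($Y = \left(-5\right) 4 = -20$)
$H = -541$ ($H = \left(-333 - 188\right) - 20 = -521 - 20 = -541$)
$G = 16$ ($G = 4 \cdot 4 = 16$)
$H G = \left(-541\right) 16 = -8656$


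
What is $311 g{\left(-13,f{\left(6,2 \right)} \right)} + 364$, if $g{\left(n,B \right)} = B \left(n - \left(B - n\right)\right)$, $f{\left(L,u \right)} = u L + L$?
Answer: $-245948$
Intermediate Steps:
$f{\left(L,u \right)} = L + L u$ ($f{\left(L,u \right)} = L u + L = L + L u$)
$g{\left(n,B \right)} = B \left(- B + 2 n\right)$
$311 g{\left(-13,f{\left(6,2 \right)} \right)} + 364 = 311 \cdot 6 \left(1 + 2\right) \left(- 6 \left(1 + 2\right) + 2 \left(-13\right)\right) + 364 = 311 \cdot 6 \cdot 3 \left(- 6 \cdot 3 - 26\right) + 364 = 311 \cdot 18 \left(\left(-1\right) 18 - 26\right) + 364 = 311 \cdot 18 \left(-18 - 26\right) + 364 = 311 \cdot 18 \left(-44\right) + 364 = 311 \left(-792\right) + 364 = -246312 + 364 = -245948$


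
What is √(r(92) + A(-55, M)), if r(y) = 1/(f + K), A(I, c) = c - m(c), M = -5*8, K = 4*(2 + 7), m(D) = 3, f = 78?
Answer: 13*I*√3306/114 ≈ 6.5568*I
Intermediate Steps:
K = 36 (K = 4*9 = 36)
M = -40
A(I, c) = -3 + c (A(I, c) = c - 1*3 = c - 3 = -3 + c)
r(y) = 1/114 (r(y) = 1/(78 + 36) = 1/114)
√(r(92) + A(-55, M)) = √(1/114 + (-3 - 40)) = √(1/114 - 43) = √(-4901/114) = 13*I*√3306/114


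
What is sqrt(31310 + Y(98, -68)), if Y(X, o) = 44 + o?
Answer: sqrt(31286) ≈ 176.88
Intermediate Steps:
sqrt(31310 + Y(98, -68)) = sqrt(31310 + (44 - 68)) = sqrt(31310 - 24) = sqrt(31286)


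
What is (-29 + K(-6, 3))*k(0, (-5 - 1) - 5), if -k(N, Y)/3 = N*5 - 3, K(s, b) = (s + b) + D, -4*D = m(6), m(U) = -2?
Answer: -567/2 ≈ -283.50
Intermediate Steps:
D = ½ (D = -¼*(-2) = ½ ≈ 0.50000)
K(s, b) = ½ + b + s (K(s, b) = (s + b) + ½ = (b + s) + ½ = ½ + b + s)
k(N, Y) = 9 - 15*N (k(N, Y) = -3*(N*5 - 3) = -3*(5*N - 3) = -3*(-3 + 5*N) = 9 - 15*N)
(-29 + K(-6, 3))*k(0, (-5 - 1) - 5) = (-29 + (½ + 3 - 6))*(9 - 15*0) = (-29 - 5/2)*(9 + 0) = -63/2*9 = -567/2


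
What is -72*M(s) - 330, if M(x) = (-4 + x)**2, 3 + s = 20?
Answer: -12498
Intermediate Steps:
s = 17 (s = -3 + 20 = 17)
-72*M(s) - 330 = -72*(-4 + 17)**2 - 330 = -72*13**2 - 330 = -72*169 - 330 = -12168 - 330 = -12498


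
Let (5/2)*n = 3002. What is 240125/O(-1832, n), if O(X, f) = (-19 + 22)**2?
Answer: 240125/9 ≈ 26681.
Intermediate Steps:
n = 6004/5 (n = (2/5)*3002 = 6004/5 ≈ 1200.8)
O(X, f) = 9 (O(X, f) = 3**2 = 9)
240125/O(-1832, n) = 240125/9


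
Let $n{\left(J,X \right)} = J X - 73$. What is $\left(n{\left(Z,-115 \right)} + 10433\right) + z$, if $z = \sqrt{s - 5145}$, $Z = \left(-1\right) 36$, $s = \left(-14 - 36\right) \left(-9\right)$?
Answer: $14500 + i \sqrt{4695} \approx 14500.0 + 68.52 i$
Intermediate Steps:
$s = 450$ ($s = \left(-50\right) \left(-9\right) = 450$)
$Z = -36$
$n{\left(J,X \right)} = -73 + J X$
$z = i \sqrt{4695}$ ($z = \sqrt{450 - 5145} = \sqrt{-4695} = i \sqrt{4695} \approx 68.52 i$)
$\left(n{\left(Z,-115 \right)} + 10433\right) + z = \left(\left(-73 - -4140\right) + 10433\right) + i \sqrt{4695} = \left(\left(-73 + 4140\right) + 10433\right) + i \sqrt{4695} = \left(4067 + 10433\right) + i \sqrt{4695} = 14500 + i \sqrt{4695}$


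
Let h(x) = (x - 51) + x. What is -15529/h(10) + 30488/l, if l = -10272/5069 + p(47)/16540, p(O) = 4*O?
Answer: -19931623667/1362467 ≈ -14629.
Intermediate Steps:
h(x) = -51 + 2*x (h(x) = (-51 + x) + x = -51 + 2*x)
l = -42236477/20960315 (l = -10272/5069 + (4*47)/16540 = -10272*1/5069 + 188*(1/16540) = -10272/5069 + 47/4135 = -42236477/20960315 ≈ -2.0151)
-15529/h(10) + 30488/l = -15529/(-51 + 2*10) + 30488/(-42236477/20960315) = -15529/(-51 + 20) + 30488*(-20960315/42236477) = -15529/(-31) - 639038083720/42236477 = -15529*(-1/31) - 639038083720/42236477 = 15529/31 - 639038083720/42236477 = -19931623667/1362467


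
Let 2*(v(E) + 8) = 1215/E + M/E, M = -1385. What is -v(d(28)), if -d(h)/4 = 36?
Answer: 1067/144 ≈ 7.4097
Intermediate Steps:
d(h) = -144 (d(h) = -4*36 = -144)
v(E) = -8 - 85/E (v(E) = -8 + (1215/E - 1385/E)/2 = -8 + (-170/E)/2 = -8 - 85/E)
-v(d(28)) = -(-8 - 85/(-144)) = -(-8 - 85*(-1/144)) = -(-8 + 85/144) = -1*(-1067/144) = 1067/144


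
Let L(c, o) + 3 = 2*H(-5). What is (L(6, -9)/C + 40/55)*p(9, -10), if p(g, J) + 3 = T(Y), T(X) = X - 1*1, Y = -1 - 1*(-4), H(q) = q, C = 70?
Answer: -417/770 ≈ -0.54156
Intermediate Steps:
Y = 3 (Y = -1 + 4 = 3)
T(X) = -1 + X (T(X) = X - 1 = -1 + X)
p(g, J) = -1 (p(g, J) = -3 + (-1 + 3) = -3 + 2 = -1)
L(c, o) = -13 (L(c, o) = -3 + 2*(-5) = -3 - 10 = -13)
(L(6, -9)/C + 40/55)*p(9, -10) = (-13/70 + 40/55)*(-1) = (-13*1/70 + 40*(1/55))*(-1) = (-13/70 + 8/11)*(-1) = (417/770)*(-1) = -417/770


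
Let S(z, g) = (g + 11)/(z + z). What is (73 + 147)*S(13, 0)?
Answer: 1210/13 ≈ 93.077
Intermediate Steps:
S(z, g) = (11 + g)/(2*z) (S(z, g) = (11 + g)/((2*z)) = (11 + g)*(1/(2*z)) = (11 + g)/(2*z))
(73 + 147)*S(13, 0) = (73 + 147)*((1/2)*(11 + 0)/13) = 220*((1/2)*(1/13)*11) = 220*(11/26) = 1210/13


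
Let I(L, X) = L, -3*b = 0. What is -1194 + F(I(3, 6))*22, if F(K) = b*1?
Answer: -1194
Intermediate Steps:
b = 0 (b = -⅓*0 = 0)
F(K) = 0 (F(K) = 0*1 = 0)
-1194 + F(I(3, 6))*22 = -1194 + 0*22 = -1194 + 0 = -1194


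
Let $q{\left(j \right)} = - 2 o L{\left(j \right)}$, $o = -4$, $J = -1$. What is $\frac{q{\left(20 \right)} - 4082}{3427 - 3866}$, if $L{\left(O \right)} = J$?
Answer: $\frac{4090}{439} \approx 9.3166$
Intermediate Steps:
$L{\left(O \right)} = -1$
$q{\left(j \right)} = -8$ ($q{\left(j \right)} = \left(-2\right) \left(-4\right) \left(-1\right) = 8 \left(-1\right) = -8$)
$\frac{q{\left(20 \right)} - 4082}{3427 - 3866} = \frac{-8 - 4082}{3427 - 3866} = - \frac{4090}{-439} = \left(-4090\right) \left(- \frac{1}{439}\right) = \frac{4090}{439}$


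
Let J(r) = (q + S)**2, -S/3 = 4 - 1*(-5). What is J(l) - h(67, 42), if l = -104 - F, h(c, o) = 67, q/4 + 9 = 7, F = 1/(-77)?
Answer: 1158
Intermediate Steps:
S = -27 (S = -3*(4 - 1*(-5)) = -3*(4 + 5) = -3*9 = -27)
F = -1/77 ≈ -0.012987
q = -8 (q = -36 + 4*7 = -36 + 28 = -8)
l = -8007/77 (l = -104 - 1*(-1/77) = -104 + 1/77 = -8007/77 ≈ -103.99)
J(r) = 1225 (J(r) = (-8 - 27)**2 = (-35)**2 = 1225)
J(l) - h(67, 42) = 1225 - 1*67 = 1225 - 67 = 1158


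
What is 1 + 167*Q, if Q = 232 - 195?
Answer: 6180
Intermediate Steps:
Q = 37
1 + 167*Q = 1 + 167*37 = 1 + 6179 = 6180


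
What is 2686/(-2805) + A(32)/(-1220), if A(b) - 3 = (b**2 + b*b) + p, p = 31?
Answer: -53629/20130 ≈ -2.6641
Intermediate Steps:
A(b) = 34 + 2*b**2 (A(b) = 3 + ((b**2 + b*b) + 31) = 3 + ((b**2 + b**2) + 31) = 3 + (2*b**2 + 31) = 3 + (31 + 2*b**2) = 34 + 2*b**2)
2686/(-2805) + A(32)/(-1220) = 2686/(-2805) + (34 + 2*32**2)/(-1220) = 2686*(-1/2805) + (34 + 2*1024)*(-1/1220) = -158/165 + (34 + 2048)*(-1/1220) = -158/165 + 2082*(-1/1220) = -158/165 - 1041/610 = -53629/20130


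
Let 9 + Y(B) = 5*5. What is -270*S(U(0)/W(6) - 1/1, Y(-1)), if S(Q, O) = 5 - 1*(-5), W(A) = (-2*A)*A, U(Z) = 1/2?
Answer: -2700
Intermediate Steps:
U(Z) = ½
Y(B) = 16 (Y(B) = -9 + 5*5 = -9 + 25 = 16)
W(A) = -2*A²
S(Q, O) = 10 (S(Q, O) = 5 + 5 = 10)
-270*S(U(0)/W(6) - 1/1, Y(-1)) = -270*10 = -2700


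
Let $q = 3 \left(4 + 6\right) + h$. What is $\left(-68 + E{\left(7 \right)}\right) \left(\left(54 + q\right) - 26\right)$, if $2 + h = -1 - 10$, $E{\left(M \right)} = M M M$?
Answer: $12375$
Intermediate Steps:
$E{\left(M \right)} = M^{3}$ ($E{\left(M \right)} = M^{2} M = M^{3}$)
$h = -13$ ($h = -2 - 11 = -13$)
$q = 17$ ($q = 3 \left(4 + 6\right) - 13 = 3 \cdot 10 - 13 = 30 - 13 = 17$)
$\left(-68 + E{\left(7 \right)}\right) \left(\left(54 + q\right) - 26\right) = \left(-68 + 7^{3}\right) \left(\left(54 + 17\right) - 26\right) = \left(-68 + 343\right) \left(71 - 26\right) = 275 \cdot 45 = 12375$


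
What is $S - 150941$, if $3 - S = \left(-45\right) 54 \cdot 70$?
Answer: $19162$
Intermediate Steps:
$S = 170103$ ($S = 3 - \left(-45\right) 54 \cdot 70 = 3 - \left(-2430\right) 70 = 3 - -170100 = 3 + 170100 = 170103$)
$S - 150941 = 170103 - 150941 = 19162$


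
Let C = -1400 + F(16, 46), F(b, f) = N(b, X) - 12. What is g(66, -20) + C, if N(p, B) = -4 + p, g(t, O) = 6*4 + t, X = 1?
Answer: -1310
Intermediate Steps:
g(t, O) = 24 + t
F(b, f) = -16 + b (F(b, f) = (-4 + b) - 12 = -16 + b)
C = -1400 (C = -1400 + (-16 + 16) = -1400 + 0 = -1400)
g(66, -20) + C = (24 + 66) - 1400 = 90 - 1400 = -1310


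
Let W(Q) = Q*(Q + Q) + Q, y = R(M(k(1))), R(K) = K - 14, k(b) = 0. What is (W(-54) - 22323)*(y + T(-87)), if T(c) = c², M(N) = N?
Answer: -124997475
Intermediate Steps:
R(K) = -14 + K
y = -14 (y = -14 + 0 = -14)
W(Q) = Q + 2*Q² (W(Q) = Q*(2*Q) + Q = 2*Q² + Q = Q + 2*Q²)
(W(-54) - 22323)*(y + T(-87)) = (-54*(1 + 2*(-54)) - 22323)*(-14 + (-87)²) = (-54*(1 - 108) - 22323)*(-14 + 7569) = (-54*(-107) - 22323)*7555 = (5778 - 22323)*7555 = -16545*7555 = -124997475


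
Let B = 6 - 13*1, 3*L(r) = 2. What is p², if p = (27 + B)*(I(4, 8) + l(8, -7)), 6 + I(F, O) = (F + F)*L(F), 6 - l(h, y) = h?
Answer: 25600/9 ≈ 2844.4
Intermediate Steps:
L(r) = ⅔ (L(r) = (⅓)*2 = ⅔)
l(h, y) = 6 - h
B = -7 (B = 6 - 13 = -7)
I(F, O) = -6 + 4*F/3 (I(F, O) = -6 + (F + F)*(⅔) = -6 + (2*F)*(⅔) = -6 + 4*F/3)
p = -160/3 (p = (27 - 7)*((-6 + (4/3)*4) + (6 - 1*8)) = 20*((-6 + 16/3) + (6 - 8)) = 20*(-⅔ - 2) = 20*(-8/3) = -160/3 ≈ -53.333)
p² = (-160/3)² = 25600/9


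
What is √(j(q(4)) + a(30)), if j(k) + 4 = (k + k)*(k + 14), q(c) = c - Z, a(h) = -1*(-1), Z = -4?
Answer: √349 ≈ 18.682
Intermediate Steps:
a(h) = 1
q(c) = 4 + c (q(c) = c - 1*(-4) = c + 4 = 4 + c)
j(k) = -4 + 2*k*(14 + k) (j(k) = -4 + (k + k)*(k + 14) = -4 + (2*k)*(14 + k) = -4 + 2*k*(14 + k))
√(j(q(4)) + a(30)) = √((-4 + 2*(4 + 4)² + 28*(4 + 4)) + 1) = √((-4 + 2*8² + 28*8) + 1) = √((-4 + 2*64 + 224) + 1) = √((-4 + 128 + 224) + 1) = √(348 + 1) = √349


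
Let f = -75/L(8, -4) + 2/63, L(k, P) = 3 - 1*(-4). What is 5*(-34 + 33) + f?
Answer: -988/63 ≈ -15.683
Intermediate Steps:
L(k, P) = 7 (L(k, P) = 3 + 4 = 7)
f = -673/63 (f = -75/7 + 2/63 = -673/63 ≈ -10.683)
5*(-34 + 33) + f = 5*(-34 + 33) - 673/63 = 5*(-1) - 673/63 = -5 - 673/63 = -988/63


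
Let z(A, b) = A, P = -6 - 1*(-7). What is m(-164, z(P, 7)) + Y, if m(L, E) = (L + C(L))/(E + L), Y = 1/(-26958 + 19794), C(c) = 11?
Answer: 1095929/1167732 ≈ 0.93851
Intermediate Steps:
P = 1 (P = -6 + 7 = 1)
Y = -1/7164 (Y = 1/(-7164) = -1/7164 ≈ -0.00013959)
m(L, E) = (11 + L)/(E + L) (m(L, E) = (L + 11)/(E + L) = (11 + L)/(E + L))
m(-164, z(P, 7)) + Y = (11 - 164)/(1 - 164) - 1/7164 = -153/(-163) - 1/7164 = -1/163*(-153) - 1/7164 = 153/163 - 1/7164 = 1095929/1167732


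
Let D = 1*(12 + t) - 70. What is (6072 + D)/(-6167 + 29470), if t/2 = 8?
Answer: 6030/23303 ≈ 0.25876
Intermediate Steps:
t = 16 (t = 2*8 = 16)
D = -42 (D = 1*(12 + 16) - 70 = 1*28 - 70 = 28 - 70 = -42)
(6072 + D)/(-6167 + 29470) = (6072 - 42)/(-6167 + 29470) = 6030/23303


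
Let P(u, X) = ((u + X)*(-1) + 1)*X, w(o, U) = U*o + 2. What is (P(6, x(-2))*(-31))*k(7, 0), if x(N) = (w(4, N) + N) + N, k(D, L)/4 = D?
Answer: 43400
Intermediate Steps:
k(D, L) = 4*D
w(o, U) = 2 + U*o
x(N) = 2 + 6*N (x(N) = ((2 + N*4) + N) + N = ((2 + 4*N) + N) + N = (2 + 5*N) + N = 2 + 6*N)
P(u, X) = X*(1 - X - u) (P(u, X) = ((X + u)*(-1) + 1)*X = ((-X - u) + 1)*X = (1 - X - u)*X = X*(1 - X - u))
(P(6, x(-2))*(-31))*k(7, 0) = (((2 + 6*(-2))*(1 - (2 + 6*(-2)) - 1*6))*(-31))*(4*7) = (((2 - 12)*(1 - (2 - 12) - 6))*(-31))*28 = (-10*(1 - 1*(-10) - 6)*(-31))*28 = (-10*(1 + 10 - 6)*(-31))*28 = (-10*5*(-31))*28 = -50*(-31)*28 = 1550*28 = 43400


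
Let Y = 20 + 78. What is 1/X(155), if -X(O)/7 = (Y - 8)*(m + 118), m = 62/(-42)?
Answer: -1/73410 ≈ -1.3622e-5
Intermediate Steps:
m = -31/21 (m = 62*(-1/42) = -31/21 ≈ -1.4762)
Y = 98
X(O) = -73410 (X(O) = -7*(98 - 8)*(-31/21 + 118) = -630*2447/21 = -7*73410/7 = -73410)
1/X(155) = 1/(-73410) = -1/73410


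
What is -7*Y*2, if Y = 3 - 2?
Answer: -14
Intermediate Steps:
Y = 1
-7*Y*2 = -7*1*2 = -7*2 = -14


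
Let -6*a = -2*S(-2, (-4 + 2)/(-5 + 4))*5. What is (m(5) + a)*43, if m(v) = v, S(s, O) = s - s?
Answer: 215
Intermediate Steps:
S(s, O) = 0
a = 0 (a = -(-2*0)*5/6 = -0*5 = -1/6*0 = 0)
(m(5) + a)*43 = (5 + 0)*43 = 5*43 = 215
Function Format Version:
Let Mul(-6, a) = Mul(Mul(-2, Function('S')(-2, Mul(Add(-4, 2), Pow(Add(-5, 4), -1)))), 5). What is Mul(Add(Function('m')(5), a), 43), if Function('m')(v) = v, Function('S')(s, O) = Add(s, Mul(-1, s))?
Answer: 215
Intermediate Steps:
Function('S')(s, O) = 0
a = 0 (a = Mul(Rational(-1, 6), Mul(Mul(-2, 0), 5)) = Mul(Rational(-1, 6), Mul(0, 5)) = Mul(Rational(-1, 6), 0) = 0)
Mul(Add(Function('m')(5), a), 43) = Mul(Add(5, 0), 43) = Mul(5, 43) = 215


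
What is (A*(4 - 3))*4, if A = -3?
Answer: -12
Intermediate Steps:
(A*(4 - 3))*4 = -3*(4 - 3)*4 = -3*1*4 = -3*4 = -12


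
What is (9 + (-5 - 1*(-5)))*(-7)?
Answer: -63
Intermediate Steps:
(9 + (-5 - 1*(-5)))*(-7) = (9 + (-5 + 5))*(-7) = (9 + 0)*(-7) = 9*(-7) = -63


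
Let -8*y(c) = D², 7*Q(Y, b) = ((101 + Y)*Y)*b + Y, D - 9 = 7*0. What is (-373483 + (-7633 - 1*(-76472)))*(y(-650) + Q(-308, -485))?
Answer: 2691489603153/2 ≈ 1.3457e+12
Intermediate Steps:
D = 9 (D = 9 + 7*0 = 9 + 0 = 9)
Q(Y, b) = Y/7 + Y*b*(101 + Y)/7 (Q(Y, b) = (((101 + Y)*Y)*b + Y)/7 = ((Y*(101 + Y))*b + Y)/7 = (Y*b*(101 + Y) + Y)/7 = (Y + Y*b*(101 + Y))/7 = Y/7 + Y*b*(101 + Y)/7)
y(c) = -81/8 (y(c) = -⅛*9² = -⅛*81 = -81/8)
(-373483 + (-7633 - 1*(-76472)))*(y(-650) + Q(-308, -485)) = (-373483 + (-7633 - 1*(-76472)))*(-81/8 + (⅐)*(-308)*(1 + 101*(-485) - 308*(-485))) = (-373483 + (-7633 + 76472))*(-81/8 + (⅐)*(-308)*(1 - 48985 + 149380)) = (-373483 + 68839)*(-81/8 + (⅐)*(-308)*100396) = -304644*(-81/8 - 4417424) = -304644*(-35339473/8) = 2691489603153/2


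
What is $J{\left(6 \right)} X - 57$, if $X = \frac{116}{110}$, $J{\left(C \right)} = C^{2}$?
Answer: $- \frac{1047}{55} \approx -19.036$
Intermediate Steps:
$X = \frac{58}{55}$ ($X = 116 \cdot \frac{1}{110} = \frac{58}{55} \approx 1.0545$)
$J{\left(6 \right)} X - 57 = 6^{2} \cdot \frac{58}{55} - 57 = 36 \cdot \frac{58}{55} - 57 = \frac{2088}{55} - 57 = - \frac{1047}{55}$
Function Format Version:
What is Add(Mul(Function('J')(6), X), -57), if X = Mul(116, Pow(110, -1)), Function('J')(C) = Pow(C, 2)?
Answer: Rational(-1047, 55) ≈ -19.036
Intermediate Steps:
X = Rational(58, 55) (X = Mul(116, Rational(1, 110)) = Rational(58, 55) ≈ 1.0545)
Add(Mul(Function('J')(6), X), -57) = Add(Mul(Pow(6, 2), Rational(58, 55)), -57) = Add(Mul(36, Rational(58, 55)), -57) = Add(Rational(2088, 55), -57) = Rational(-1047, 55)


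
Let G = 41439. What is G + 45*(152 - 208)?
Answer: 38919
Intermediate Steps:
G + 45*(152 - 208) = 41439 + 45*(152 - 208) = 41439 + 45*(-56) = 41439 - 2520 = 38919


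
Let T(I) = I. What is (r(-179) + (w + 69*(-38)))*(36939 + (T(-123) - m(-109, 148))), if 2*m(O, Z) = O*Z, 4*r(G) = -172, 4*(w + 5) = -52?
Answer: -120418406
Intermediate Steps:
w = -18 (w = -5 + (¼)*(-52) = -5 - 13 = -18)
r(G) = -43 (r(G) = (¼)*(-172) = -43)
m(O, Z) = O*Z/2 (m(O, Z) = (O*Z)/2 = O*Z/2)
(r(-179) + (w + 69*(-38)))*(36939 + (T(-123) - m(-109, 148))) = (-43 + (-18 + 69*(-38)))*(36939 + (-123 - (-109)*148/2)) = (-43 + (-18 - 2622))*(36939 + (-123 - 1*(-8066))) = (-43 - 2640)*(36939 + (-123 + 8066)) = -2683*(36939 + 7943) = -2683*44882 = -120418406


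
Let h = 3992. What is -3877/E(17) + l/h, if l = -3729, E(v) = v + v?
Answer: -7801885/67864 ≈ -114.96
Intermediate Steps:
E(v) = 2*v
-3877/E(17) + l/h = -3877/(2*17) - 3729/3992 = -3877/34 - 3729*1/3992 = -3877*1/34 - 3729/3992 = -3877/34 - 3729/3992 = -7801885/67864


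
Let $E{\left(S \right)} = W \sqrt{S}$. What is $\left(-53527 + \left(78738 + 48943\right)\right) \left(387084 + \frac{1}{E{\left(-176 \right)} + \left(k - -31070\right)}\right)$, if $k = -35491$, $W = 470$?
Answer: $\frac{558994026635719714}{19474547} - \frac{46469840 i \sqrt{11}}{19474547} \approx 2.8704 \cdot 10^{10} - 7.9141 i$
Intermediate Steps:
$E{\left(S \right)} = 470 \sqrt{S}$
$\left(-53527 + \left(78738 + 48943\right)\right) \left(387084 + \frac{1}{E{\left(-176 \right)} + \left(k - -31070\right)}\right) = \left(-53527 + \left(78738 + 48943\right)\right) \left(387084 + \frac{1}{470 \sqrt{-176} - 4421}\right) = \left(-53527 + 127681\right) \left(387084 + \frac{1}{470 \cdot 4 i \sqrt{11} + \left(-35491 + 31070\right)}\right) = 74154 \left(387084 + \frac{1}{1880 i \sqrt{11} - 4421}\right) = 74154 \left(387084 + \frac{1}{-4421 + 1880 i \sqrt{11}}\right) = 28703826936 + \frac{74154}{-4421 + 1880 i \sqrt{11}}$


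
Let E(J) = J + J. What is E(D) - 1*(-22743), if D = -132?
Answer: 22479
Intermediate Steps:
E(J) = 2*J
E(D) - 1*(-22743) = 2*(-132) - 1*(-22743) = -264 + 22743 = 22479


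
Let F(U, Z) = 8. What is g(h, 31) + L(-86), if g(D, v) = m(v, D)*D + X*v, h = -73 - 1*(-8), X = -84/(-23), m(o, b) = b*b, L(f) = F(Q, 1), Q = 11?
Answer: -6313587/23 ≈ -2.7450e+5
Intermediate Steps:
L(f) = 8
m(o, b) = b²
X = 84/23 (X = -84*(-1/23) = 84/23 ≈ 3.6522)
h = -65 (h = -73 + 8 = -65)
g(D, v) = D³ + 84*v/23 (g(D, v) = D²*D + 84*v/23 = D³ + 84*v/23)
g(h, 31) + L(-86) = ((-65)³ + (84/23)*31) + 8 = (-274625 + 2604/23) + 8 = -6313771/23 + 8 = -6313587/23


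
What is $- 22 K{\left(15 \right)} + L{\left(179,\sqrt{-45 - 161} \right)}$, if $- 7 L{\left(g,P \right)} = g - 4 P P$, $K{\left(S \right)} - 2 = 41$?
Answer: $- \frac{7625}{7} \approx -1089.3$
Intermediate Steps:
$K{\left(S \right)} = 43$ ($K{\left(S \right)} = 2 + 41 = 43$)
$L{\left(g,P \right)} = - \frac{g}{7} + \frac{4 P^{2}}{7}$ ($L{\left(g,P \right)} = - \frac{g - 4 P P}{7} = - \frac{g - 4 P^{2}}{7} = - \frac{g}{7} + \frac{4 P^{2}}{7}$)
$- 22 K{\left(15 \right)} + L{\left(179,\sqrt{-45 - 161} \right)} = \left(-22\right) 43 + \left(\left(- \frac{1}{7}\right) 179 + \frac{4 \left(\sqrt{-45 - 161}\right)^{2}}{7}\right) = -946 + \left(- \frac{179}{7} + \frac{4 \left(\sqrt{-206}\right)^{2}}{7}\right) = -946 + \left(- \frac{179}{7} + \frac{4 \left(i \sqrt{206}\right)^{2}}{7}\right) = -946 + \left(- \frac{179}{7} + \frac{4}{7} \left(-206\right)\right) = -946 - \frac{1003}{7} = - \frac{7625}{7}$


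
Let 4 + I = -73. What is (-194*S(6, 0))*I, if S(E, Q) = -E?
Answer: -89628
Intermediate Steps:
I = -77 (I = -4 - 73 = -77)
(-194*S(6, 0))*I = -(-194)*6*(-77) = -194*(-6)*(-77) = 1164*(-77) = -89628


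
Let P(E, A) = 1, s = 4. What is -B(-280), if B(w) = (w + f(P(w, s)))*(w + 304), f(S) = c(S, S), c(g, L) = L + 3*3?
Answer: 6480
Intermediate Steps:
c(g, L) = 9 + L (c(g, L) = L + 9 = 9 + L)
f(S) = 9 + S
B(w) = (10 + w)*(304 + w) (B(w) = (w + (9 + 1))*(w + 304) = (w + 10)*(304 + w) = (10 + w)*(304 + w))
-B(-280) = -(3040 + (-280)² + 314*(-280)) = -(3040 + 78400 - 87920) = -1*(-6480) = 6480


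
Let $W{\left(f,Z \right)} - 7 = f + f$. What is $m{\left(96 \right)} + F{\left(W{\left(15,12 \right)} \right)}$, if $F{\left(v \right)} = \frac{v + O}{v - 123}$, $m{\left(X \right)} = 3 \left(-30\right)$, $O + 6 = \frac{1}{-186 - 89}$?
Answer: $- \frac{1068512}{11825} \approx -90.36$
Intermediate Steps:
$W{\left(f,Z \right)} = 7 + 2 f$ ($W{\left(f,Z \right)} = 7 + \left(f + f\right) = 7 + 2 f$)
$O = - \frac{1651}{275}$ ($O = -6 + \frac{1}{-186 - 89} = -6 + \frac{1}{-275} = -6 - \frac{1}{275} = - \frac{1651}{275} \approx -6.0036$)
$m{\left(X \right)} = -90$
$F{\left(v \right)} = \frac{- \frac{1651}{275} + v}{-123 + v}$ ($F{\left(v \right)} = \frac{v - \frac{1651}{275}}{v - 123} = \frac{- \frac{1651}{275} + v}{-123 + v}$)
$m{\left(96 \right)} + F{\left(W{\left(15,12 \right)} \right)} = -90 + \frac{- \frac{1651}{275} + \left(7 + 2 \cdot 15\right)}{-123 + \left(7 + 2 \cdot 15\right)} = -90 + \frac{- \frac{1651}{275} + \left(7 + 30\right)}{-123 + \left(7 + 30\right)} = -90 + \frac{- \frac{1651}{275} + 37}{-123 + 37} = -90 + \frac{1}{-86} \cdot \frac{8524}{275} = -90 - \frac{4262}{11825} = - \frac{1068512}{11825}$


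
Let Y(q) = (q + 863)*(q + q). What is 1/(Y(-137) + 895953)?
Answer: 1/697029 ≈ 1.4347e-6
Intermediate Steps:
Y(q) = 2*q*(863 + q) (Y(q) = (863 + q)*(2*q) = 2*q*(863 + q))
1/(Y(-137) + 895953) = 1/(2*(-137)*(863 - 137) + 895953) = 1/(2*(-137)*726 + 895953) = 1/(-198924 + 895953) = 1/697029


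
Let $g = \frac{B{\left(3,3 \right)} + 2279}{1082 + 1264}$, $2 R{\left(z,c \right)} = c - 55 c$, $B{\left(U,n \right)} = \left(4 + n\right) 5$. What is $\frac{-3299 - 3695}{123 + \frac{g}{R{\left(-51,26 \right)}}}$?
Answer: $- \frac{443013948}{7790977} \approx -56.862$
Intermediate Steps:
$B{\left(U,n \right)} = 20 + 5 n$
$R{\left(z,c \right)} = - 27 c$ ($R{\left(z,c \right)} = \frac{c - 55 c}{2} = \frac{\left(-54\right) c}{2} = - 27 c$)
$g = \frac{1157}{1173}$ ($g = \frac{\left(20 + 5 \cdot 3\right) + 2279}{1082 + 1264} = \frac{\left(20 + 15\right) + 2279}{2346} = \left(35 + 2279\right) \frac{1}{2346} = 2314 \cdot \frac{1}{2346} = \frac{1157}{1173} \approx 0.98636$)
$\frac{-3299 - 3695}{123 + \frac{g}{R{\left(-51,26 \right)}}} = \frac{-3299 - 3695}{123 + \frac{1157}{1173 \left(\left(-27\right) 26\right)}} = - \frac{6994}{123 + \frac{1157}{1173 \left(-702\right)}} = - \frac{6994}{123 + \frac{1157}{1173} \left(- \frac{1}{702}\right)} = - \frac{6994}{123 - \frac{89}{63342}} = - \frac{6994}{\frac{7790977}{63342}} = \left(-6994\right) \frac{63342}{7790977} = - \frac{443013948}{7790977}$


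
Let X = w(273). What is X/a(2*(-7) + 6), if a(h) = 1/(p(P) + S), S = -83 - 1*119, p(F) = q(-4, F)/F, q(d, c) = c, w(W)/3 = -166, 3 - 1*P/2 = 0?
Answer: 100098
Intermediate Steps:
P = 6 (P = 6 - 2*0 = 6 + 0 = 6)
w(W) = -498 (w(W) = 3*(-166) = -498)
X = -498
p(F) = 1 (p(F) = F/F = 1)
S = -202 (S = -83 - 119 = -202)
a(h) = -1/201 (a(h) = 1/(1 - 202) = 1/(-201) = -1/201)
X/a(2*(-7) + 6) = -498/(-1/201) = -498*(-201) = 100098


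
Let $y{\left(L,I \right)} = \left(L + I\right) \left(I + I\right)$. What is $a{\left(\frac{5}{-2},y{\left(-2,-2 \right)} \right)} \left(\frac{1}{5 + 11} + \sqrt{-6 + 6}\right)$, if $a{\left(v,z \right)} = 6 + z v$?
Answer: $- \frac{17}{8} \approx -2.125$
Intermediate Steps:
$y{\left(L,I \right)} = 2 I \left(I + L\right)$ ($y{\left(L,I \right)} = \left(I + L\right) 2 I = 2 I \left(I + L\right)$)
$a{\left(v,z \right)} = 6 + v z$
$a{\left(\frac{5}{-2},y{\left(-2,-2 \right)} \right)} \left(\frac{1}{5 + 11} + \sqrt{-6 + 6}\right) = \left(6 + \frac{5}{-2} \cdot 2 \left(-2\right) \left(-2 - 2\right)\right) \left(\frac{1}{5 + 11} + \sqrt{-6 + 6}\right) = \left(6 + 5 \left(- \frac{1}{2}\right) 2 \left(-2\right) \left(-4\right)\right) \left(\frac{1}{16} + \sqrt{0}\right) = \left(6 - 40\right) \left(\frac{1}{16} + 0\right) = \left(6 - 40\right) \frac{1}{16} = \left(-34\right) \frac{1}{16} = - \frac{17}{8}$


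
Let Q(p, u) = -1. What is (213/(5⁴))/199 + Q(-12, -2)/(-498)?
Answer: 230449/61938750 ≈ 0.0037206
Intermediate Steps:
(213/(5⁴))/199 + Q(-12, -2)/(-498) = (213/(5⁴))/199 - 1/(-498) = (213/625)*(1/199) - 1*(-1/498) = (213*(1/625))*(1/199) + 1/498 = (213/625)*(1/199) + 1/498 = 213/124375 + 1/498 = 230449/61938750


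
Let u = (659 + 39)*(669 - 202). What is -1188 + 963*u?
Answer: 313904070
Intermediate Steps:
u = 325966 (u = 698*467 = 325966)
-1188 + 963*u = -1188 + 963*325966 = -1188 + 313905258 = 313904070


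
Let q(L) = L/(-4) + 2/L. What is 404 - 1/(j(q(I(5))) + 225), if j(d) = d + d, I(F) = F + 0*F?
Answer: 902122/2233 ≈ 404.00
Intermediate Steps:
I(F) = F (I(F) = F + 0 = F)
q(L) = 2/L - L/4 (q(L) = L*(-¼) + 2/L = -L/4 + 2/L = 2/L - L/4)
j(d) = 2*d
404 - 1/(j(q(I(5))) + 225) = 404 - 1/(2*(2/5 - ¼*5) + 225) = 404 - 1/(2*(2*(⅕) - 5/4) + 225) = 404 - 1/(2*(⅖ - 5/4) + 225) = 404 - 1/(2*(-17/20) + 225) = 404 - 1/(-17/10 + 225) = 404 - 1/2233/10 = 404 - 1*10/2233 = 404 - 10/2233 = 902122/2233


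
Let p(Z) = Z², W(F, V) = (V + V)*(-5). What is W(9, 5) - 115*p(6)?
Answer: -4190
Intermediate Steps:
W(F, V) = -10*V (W(F, V) = (2*V)*(-5) = -10*V)
W(9, 5) - 115*p(6) = -10*5 - 115*6² = -50 - 115*36 = -50 - 4140 = -4190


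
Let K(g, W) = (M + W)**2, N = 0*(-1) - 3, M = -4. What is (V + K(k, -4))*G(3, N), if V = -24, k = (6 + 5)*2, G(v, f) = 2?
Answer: 80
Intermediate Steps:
N = -3 (N = 0 - 3 = -3)
k = 22 (k = 11*2 = 22)
K(g, W) = (-4 + W)**2
(V + K(k, -4))*G(3, N) = (-24 + (-4 - 4)**2)*2 = (-24 + (-8)**2)*2 = (-24 + 64)*2 = 40*2 = 80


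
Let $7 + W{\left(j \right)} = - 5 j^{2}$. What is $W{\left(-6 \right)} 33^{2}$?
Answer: $-203643$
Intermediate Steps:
$W{\left(j \right)} = -7 - 5 j^{2}$
$W{\left(-6 \right)} 33^{2} = \left(-7 - 5 \left(-6\right)^{2}\right) 33^{2} = \left(-7 - 180\right) 1089 = \left(-187\right) 1089 = -203643$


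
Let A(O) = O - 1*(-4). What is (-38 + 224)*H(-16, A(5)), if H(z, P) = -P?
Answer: -1674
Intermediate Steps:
A(O) = 4 + O (A(O) = O + 4 = 4 + O)
(-38 + 224)*H(-16, A(5)) = (-38 + 224)*(-(4 + 5)) = 186*(-1*9) = 186*(-9) = -1674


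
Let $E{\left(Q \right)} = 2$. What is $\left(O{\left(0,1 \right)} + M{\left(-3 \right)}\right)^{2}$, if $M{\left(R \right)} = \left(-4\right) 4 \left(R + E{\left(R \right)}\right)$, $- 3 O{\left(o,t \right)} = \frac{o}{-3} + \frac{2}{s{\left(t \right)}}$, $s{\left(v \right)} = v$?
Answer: $\frac{2116}{9} \approx 235.11$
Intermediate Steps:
$O{\left(o,t \right)} = - \frac{2}{3 t} + \frac{o}{9}$ ($O{\left(o,t \right)} = - \frac{\frac{o}{-3} + \frac{2}{t}}{3} = - \frac{o \left(- \frac{1}{3}\right) + \frac{2}{t}}{3} = - \frac{- \frac{o}{3} + \frac{2}{t}}{3} = - \frac{\frac{2}{t} - \frac{o}{3}}{3} = - \frac{2}{3 t} + \frac{o}{9}$)
$M{\left(R \right)} = -32 - 16 R$ ($M{\left(R \right)} = \left(-4\right) 4 \left(R + 2\right) = - 16 \left(2 + R\right) = -32 - 16 R$)
$\left(O{\left(0,1 \right)} + M{\left(-3 \right)}\right)^{2} = \left(\frac{-6 + 0 \cdot 1}{9 \cdot 1} - -16\right)^{2} = \left(\frac{1}{9} \cdot 1 \left(-6 + 0\right) + \left(-32 + 48\right)\right)^{2} = \left(\frac{1}{9} \cdot 1 \left(-6\right) + 16\right)^{2} = \left(- \frac{2}{3} + 16\right)^{2} = \left(\frac{46}{3}\right)^{2} = \frac{2116}{9}$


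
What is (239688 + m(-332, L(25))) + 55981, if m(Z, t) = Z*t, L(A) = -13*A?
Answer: 403569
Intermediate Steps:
(239688 + m(-332, L(25))) + 55981 = (239688 - (-4316)*25) + 55981 = (239688 - 332*(-325)) + 55981 = (239688 + 107900) + 55981 = 347588 + 55981 = 403569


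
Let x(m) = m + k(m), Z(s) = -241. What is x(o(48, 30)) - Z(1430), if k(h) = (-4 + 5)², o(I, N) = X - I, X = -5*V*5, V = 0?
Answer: 194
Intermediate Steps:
X = 0 (X = -5*0*5 = 0*5 = 0)
o(I, N) = -I (o(I, N) = 0 - I = -I)
k(h) = 1 (k(h) = 1² = 1)
x(m) = 1 + m (x(m) = m + 1 = 1 + m)
x(o(48, 30)) - Z(1430) = (1 - 1*48) - 1*(-241) = (1 - 48) + 241 = -47 + 241 = 194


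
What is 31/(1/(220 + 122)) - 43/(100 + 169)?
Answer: 2851895/269 ≈ 10602.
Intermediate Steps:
31/(1/(220 + 122)) - 43/(100 + 169) = 31/(1/342) - 43/269 = 31/(1/342) - 43*1/269 = 31*342 - 43/269 = 10602 - 43/269 = 2851895/269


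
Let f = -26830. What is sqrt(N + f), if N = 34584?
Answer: sqrt(7754) ≈ 88.057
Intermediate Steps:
sqrt(N + f) = sqrt(34584 - 26830) = sqrt(7754)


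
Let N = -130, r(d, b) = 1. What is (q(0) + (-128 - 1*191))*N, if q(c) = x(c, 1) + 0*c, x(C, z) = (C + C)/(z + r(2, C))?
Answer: 41470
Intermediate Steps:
x(C, z) = 2*C/(1 + z) (x(C, z) = (C + C)/(z + 1) = (2*C)/(1 + z) = 2*C/(1 + z))
q(c) = c (q(c) = 2*c/(1 + 1) + 0*c = 2*c/2 + 0 = 2*c*(½) + 0 = c + 0 = c)
(q(0) + (-128 - 1*191))*N = (0 + (-128 - 1*191))*(-130) = (0 + (-128 - 191))*(-130) = (0 - 319)*(-130) = -319*(-130) = 41470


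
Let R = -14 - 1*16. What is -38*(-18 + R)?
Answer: 1824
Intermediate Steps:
R = -30 (R = -14 - 16 = -30)
-38*(-18 + R) = -38*(-18 - 30) = -38*(-48) = 1824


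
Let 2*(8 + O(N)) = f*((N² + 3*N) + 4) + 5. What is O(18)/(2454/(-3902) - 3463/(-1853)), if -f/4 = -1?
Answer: 5484262951/8965364 ≈ 611.72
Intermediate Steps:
f = 4 (f = -4*(-1) = 4)
O(N) = 5/2 + 2*N² + 6*N (O(N) = -8 + (4*((N² + 3*N) + 4) + 5)/2 = -8 + (4*(4 + N² + 3*N) + 5)/2 = -8 + ((16 + 4*N² + 12*N) + 5)/2 = -8 + (21 + 4*N² + 12*N)/2 = -8 + (21/2 + 2*N² + 6*N) = 5/2 + 2*N² + 6*N)
O(18)/(2454/(-3902) - 3463/(-1853)) = (5/2 + 2*18² + 6*18)/(2454/(-3902) - 3463/(-1853)) = (5/2 + 2*324 + 108)/(2454*(-1/3902) - 3463*(-1/1853)) = (5/2 + 648 + 108)/(-1227/1951 + 3463/1853) = 1517/(2*(4482682/3615203)) = (1517/2)*(3615203/4482682) = 5484262951/8965364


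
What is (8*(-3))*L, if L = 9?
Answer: -216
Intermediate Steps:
(8*(-3))*L = (8*(-3))*9 = -24*9 = -216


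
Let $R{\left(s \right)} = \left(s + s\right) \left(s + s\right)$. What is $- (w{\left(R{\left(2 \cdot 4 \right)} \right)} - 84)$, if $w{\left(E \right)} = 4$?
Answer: $80$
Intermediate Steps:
$R{\left(s \right)} = 4 s^{2}$ ($R{\left(s \right)} = 2 s 2 s = 4 s^{2}$)
$- (w{\left(R{\left(2 \cdot 4 \right)} \right)} - 84) = - (4 - 84) = \left(-1\right) \left(-80\right) = 80$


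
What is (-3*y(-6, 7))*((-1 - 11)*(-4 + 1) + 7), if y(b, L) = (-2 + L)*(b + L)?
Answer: -645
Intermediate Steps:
y(b, L) = (-2 + L)*(L + b)
(-3*y(-6, 7))*((-1 - 11)*(-4 + 1) + 7) = (-3*(7² - 2*7 - 2*(-6) + 7*(-6)))*((-1 - 11)*(-4 + 1) + 7) = (-3*(49 - 14 + 12 - 42))*(-12*(-3) + 7) = (-3*5)*(36 + 7) = -15*43 = -645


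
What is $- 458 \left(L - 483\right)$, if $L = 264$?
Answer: $100302$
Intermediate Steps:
$- 458 \left(L - 483\right) = - 458 \left(264 - 483\right) = \left(-458\right) \left(-219\right) = 100302$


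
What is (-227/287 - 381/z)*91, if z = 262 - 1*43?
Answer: -689260/2993 ≈ -230.29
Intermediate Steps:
z = 219 (z = 262 - 43 = 219)
(-227/287 - 381/z)*91 = (-227/287 - 381/219)*91 = (-227*1/287 - 381*1/219)*91 = (-227/287 - 127/73)*91 = -53020/20951*91 = -689260/2993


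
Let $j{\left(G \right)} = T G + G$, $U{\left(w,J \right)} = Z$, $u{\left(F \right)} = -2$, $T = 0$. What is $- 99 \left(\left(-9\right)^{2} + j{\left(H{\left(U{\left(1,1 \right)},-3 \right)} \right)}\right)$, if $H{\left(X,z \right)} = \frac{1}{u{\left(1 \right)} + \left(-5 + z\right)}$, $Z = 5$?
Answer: $- \frac{80091}{10} \approx -8009.1$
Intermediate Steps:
$U{\left(w,J \right)} = 5$
$H{\left(X,z \right)} = \frac{1}{-7 + z}$ ($H{\left(X,z \right)} = \frac{1}{-2 + \left(-5 + z\right)} = \frac{1}{-7 + z}$)
$j{\left(G \right)} = G$ ($j{\left(G \right)} = 0 G + G = 0 + G = G$)
$- 99 \left(\left(-9\right)^{2} + j{\left(H{\left(U{\left(1,1 \right)},-3 \right)} \right)}\right) = - 99 \left(\left(-9\right)^{2} + \frac{1}{-7 - 3}\right) = - 99 \left(81 + \frac{1}{-10}\right) = - 99 \left(81 - \frac{1}{10}\right) = \left(-99\right) \frac{809}{10} = - \frac{80091}{10}$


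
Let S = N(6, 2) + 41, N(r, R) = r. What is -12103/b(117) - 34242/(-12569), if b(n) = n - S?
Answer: -21389381/125690 ≈ -170.18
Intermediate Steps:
S = 47 (S = 6 + 41 = 47)
b(n) = -47 + n (b(n) = n - 1*47 = n - 47 = -47 + n)
-12103/b(117) - 34242/(-12569) = -12103/(-47 + 117) - 34242/(-12569) = -12103/70 - 34242*(-1/12569) = -12103*1/70 + 34242/12569 = -1729/10 + 34242/12569 = -21389381/125690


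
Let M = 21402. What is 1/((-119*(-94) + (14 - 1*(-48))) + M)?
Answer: 1/32650 ≈ 3.0628e-5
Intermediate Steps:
1/((-119*(-94) + (14 - 1*(-48))) + M) = 1/((-119*(-94) + (14 - 1*(-48))) + 21402) = 1/((11186 + (14 + 48)) + 21402) = 1/((11186 + 62) + 21402) = 1/(11248 + 21402) = 1/32650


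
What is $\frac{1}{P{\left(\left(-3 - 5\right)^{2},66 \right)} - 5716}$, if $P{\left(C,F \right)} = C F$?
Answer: $- \frac{1}{1492} \approx -0.00067024$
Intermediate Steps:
$\frac{1}{P{\left(\left(-3 - 5\right)^{2},66 \right)} - 5716} = \frac{1}{\left(-3 - 5\right)^{2} \cdot 66 - 5716} = \frac{1}{\left(-8\right)^{2} \cdot 66 - 5716} = \frac{1}{64 \cdot 66 - 5716} = \frac{1}{4224 - 5716} = \frac{1}{-1492} = - \frac{1}{1492}$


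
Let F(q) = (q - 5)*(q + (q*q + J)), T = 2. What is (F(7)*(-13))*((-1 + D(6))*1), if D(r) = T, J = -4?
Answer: -1352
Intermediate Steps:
D(r) = 2
F(q) = (-5 + q)*(-4 + q + q**2) (F(q) = (q - 5)*(q + (q*q - 4)) = (-5 + q)*(q + (q**2 - 4)) = (-5 + q)*(q + (-4 + q**2)) = (-5 + q)*(-4 + q + q**2))
(F(7)*(-13))*((-1 + D(6))*1) = ((20 + 7**3 - 9*7 - 4*7**2)*(-13))*((-1 + 2)*1) = ((20 + 343 - 63 - 4*49)*(-13))*(1*1) = ((20 + 343 - 63 - 196)*(-13))*1 = (104*(-13))*1 = -1352*1 = -1352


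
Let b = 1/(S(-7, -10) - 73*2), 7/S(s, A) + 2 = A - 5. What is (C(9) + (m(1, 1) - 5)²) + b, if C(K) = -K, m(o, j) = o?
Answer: 17406/2489 ≈ 6.9932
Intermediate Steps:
S(s, A) = 7/(-7 + A) (S(s, A) = 7/(-2 + (A - 5)) = 7/(-2 + (-5 + A)) = 7/(-7 + A))
b = -17/2489 (b = 1/(7/(-7 - 10) - 73*2) = 1/(7/(-17) - 146) = 1/(7*(-1/17) - 146) = 1/(-7/17 - 146) = 1/(-2489/17) = -17/2489 ≈ -0.0068301)
(C(9) + (m(1, 1) - 5)²) + b = (-1*9 + (1 - 5)²) - 17/2489 = (-9 + (-4)²) - 17/2489 = (-9 + 16) - 17/2489 = 7 - 17/2489 = 17406/2489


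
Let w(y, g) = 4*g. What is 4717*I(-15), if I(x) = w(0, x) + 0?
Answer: -283020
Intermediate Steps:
I(x) = 4*x (I(x) = 4*x + 0 = 4*x)
4717*I(-15) = 4717*(4*(-15)) = 4717*(-60) = -283020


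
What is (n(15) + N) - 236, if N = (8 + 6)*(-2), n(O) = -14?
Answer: -278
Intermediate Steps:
N = -28 (N = 14*(-2) = -28)
(n(15) + N) - 236 = (-14 - 28) - 236 = -42 - 236 = -278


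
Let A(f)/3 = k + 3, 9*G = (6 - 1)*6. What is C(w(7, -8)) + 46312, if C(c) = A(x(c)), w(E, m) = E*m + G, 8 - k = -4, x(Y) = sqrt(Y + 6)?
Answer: 46357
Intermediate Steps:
x(Y) = sqrt(6 + Y)
k = 12 (k = 8 - 1*(-4) = 8 + 4 = 12)
G = 10/3 (G = ((6 - 1)*6)/9 = (5*6)/9 = (1/9)*30 = 10/3 ≈ 3.3333)
w(E, m) = 10/3 + E*m (w(E, m) = E*m + 10/3 = 10/3 + E*m)
A(f) = 45 (A(f) = 3*(12 + 3) = 3*15 = 45)
C(c) = 45
C(w(7, -8)) + 46312 = 45 + 46312 = 46357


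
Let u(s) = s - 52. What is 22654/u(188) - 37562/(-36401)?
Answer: 414868343/2475268 ≈ 167.61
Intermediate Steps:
u(s) = -52 + s
22654/u(188) - 37562/(-36401) = 22654/(-52 + 188) - 37562/(-36401) = 22654/136 - 37562*(-1/36401) = 22654*(1/136) + 37562/36401 = 11327/68 + 37562/36401 = 414868343/2475268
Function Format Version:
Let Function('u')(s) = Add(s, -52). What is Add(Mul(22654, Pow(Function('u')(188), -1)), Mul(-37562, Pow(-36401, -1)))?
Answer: Rational(414868343, 2475268) ≈ 167.61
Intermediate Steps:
Function('u')(s) = Add(-52, s)
Add(Mul(22654, Pow(Function('u')(188), -1)), Mul(-37562, Pow(-36401, -1))) = Add(Mul(22654, Pow(Add(-52, 188), -1)), Mul(-37562, Pow(-36401, -1))) = Add(Mul(22654, Pow(136, -1)), Mul(-37562, Rational(-1, 36401))) = Add(Mul(22654, Rational(1, 136)), Rational(37562, 36401)) = Add(Rational(11327, 68), Rational(37562, 36401)) = Rational(414868343, 2475268)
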